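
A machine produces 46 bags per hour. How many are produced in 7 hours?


Production rate: 46 bags per hour
Time: 7 hours
Total: 46 x 7 = 322 bags

322 bags


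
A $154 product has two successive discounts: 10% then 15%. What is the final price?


First discount:
10% of $154 = $15.40
Price after first discount:
$154 - $15.40 = $138.60
Second discount:
15% of $138.60 = $20.79
Final price:
$138.60 - $20.79 = $117.81

$117.81


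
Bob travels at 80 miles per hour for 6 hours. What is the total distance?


Use the formula: distance = speed x time
Speed = 80 mph, Time = 6 hours
80 x 6 = 480 miles

480 miles


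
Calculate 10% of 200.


Convert percentage to decimal:
10% = 0.1
Multiply:
200 x 0.1 = 20

20


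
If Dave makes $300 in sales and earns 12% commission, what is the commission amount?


Convert rate to decimal:
12% = 0.12
Multiply by sales:
$300 x 0.12 = $36

$36


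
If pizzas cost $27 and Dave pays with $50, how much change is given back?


Start with the amount paid:
$50
Subtract the price:
$50 - $27 = $23

$23


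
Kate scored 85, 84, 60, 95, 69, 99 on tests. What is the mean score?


Add the scores:
85 + 84 + 60 + 95 + 69 + 99 = 492
Divide by the number of tests:
492 / 6 = 82

82


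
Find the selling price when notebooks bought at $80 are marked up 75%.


Calculate the markup amount:
75% of $80 = $60
Add to cost:
$80 + $60 = $140

$140


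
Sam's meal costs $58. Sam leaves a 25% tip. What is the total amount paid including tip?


Calculate the tip:
25% of $58 = $14.50
Add tip to meal cost:
$58 + $14.50 = $72.50

$72.50


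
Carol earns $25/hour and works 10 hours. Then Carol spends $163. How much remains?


Calculate earnings:
10 x $25 = $250
Subtract spending:
$250 - $163 = $87

$87


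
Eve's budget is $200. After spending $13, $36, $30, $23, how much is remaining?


Add up expenses:
$13 + $36 + $30 + $23 = $102
Subtract from budget:
$200 - $102 = $98

$98


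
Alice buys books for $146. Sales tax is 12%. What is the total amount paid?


Calculate the tax:
12% of $146 = $17.52
Add tax to price:
$146 + $17.52 = $163.52

$163.52


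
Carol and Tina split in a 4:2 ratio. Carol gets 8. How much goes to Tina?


Find the multiplier:
8 / 4 = 2
Apply to Tina's share:
2 x 2 = 4

4


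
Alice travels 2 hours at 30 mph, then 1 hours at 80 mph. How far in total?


Leg 1 distance:
30 x 2 = 60 miles
Leg 2 distance:
80 x 1 = 80 miles
Total distance:
60 + 80 = 140 miles

140 miles


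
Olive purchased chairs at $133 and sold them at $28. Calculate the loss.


Selling price = $28
Cost price = $133
Loss = cost price - selling price:
Loss = $133 - $28 = $105

$105


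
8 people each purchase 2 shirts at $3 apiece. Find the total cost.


Cost per person:
2 x $3 = $6
Group total:
8 x $6 = $48

$48


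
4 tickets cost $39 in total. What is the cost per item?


Total cost: $39
Number of items: 4
Unit price: $39 / 4 = $9.75

$9.75


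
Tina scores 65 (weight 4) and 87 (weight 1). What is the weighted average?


Weighted sum:
4 x 65 + 1 x 87 = 347
Total weight:
4 + 1 = 5
Weighted average:
347 / 5 = 69.4

69.4


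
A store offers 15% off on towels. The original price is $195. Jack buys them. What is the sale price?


Calculate the discount amount:
15% of $195 = $29.25
Subtract from original:
$195 - $29.25 = $165.75

$165.75


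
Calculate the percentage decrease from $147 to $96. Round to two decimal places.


Find the absolute change:
|96 - 147| = 51
Divide by original and multiply by 100:
51 / 147 x 100 = 34.6938...% ≈ 34.69%

34.69%


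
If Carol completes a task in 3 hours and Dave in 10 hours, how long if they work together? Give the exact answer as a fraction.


Carol's rate: 1/3 of the job per hour
Dave's rate: 1/10 of the job per hour
Combined rate: 1/3 + 1/10 = 13/30 per hour
Time = 1 / (13/30) = 30/13 hours (≈ 2.31 hours)

30/13 hours


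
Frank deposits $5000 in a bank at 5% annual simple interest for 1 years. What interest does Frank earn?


Use the formula I = P x R x T / 100
P x R x T = 5000 x 5 x 1 = 25000
I = 25000 / 100 = $250

$250


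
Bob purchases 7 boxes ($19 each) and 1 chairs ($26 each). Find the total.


Cost of boxes:
7 x $19 = $133
Cost of chairs:
1 x $26 = $26
Add both:
$133 + $26 = $159

$159


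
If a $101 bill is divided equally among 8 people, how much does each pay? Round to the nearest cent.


Total bill: $101
Number of people: 8
Each pays: $101 / 8 = $12.625 ≈ $12.63

$12.63


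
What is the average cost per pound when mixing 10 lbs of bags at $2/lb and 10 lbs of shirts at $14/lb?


Cost of bags:
10 x $2 = $20
Cost of shirts:
10 x $14 = $140
Total cost: $20 + $140 = $160
Total weight: 20 lbs
Average: $160 / 20 = $8/lb

$8/lb


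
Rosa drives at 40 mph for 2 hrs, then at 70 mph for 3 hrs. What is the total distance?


Leg 1 distance:
40 x 2 = 80 miles
Leg 2 distance:
70 x 3 = 210 miles
Total distance:
80 + 210 = 290 miles

290 miles


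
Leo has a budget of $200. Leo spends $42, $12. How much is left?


Add up expenses:
$42 + $12 = $54
Subtract from budget:
$200 - $54 = $146

$146


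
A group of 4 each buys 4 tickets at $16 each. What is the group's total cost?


Cost per person:
4 x $16 = $64
Group total:
4 x $64 = $256

$256


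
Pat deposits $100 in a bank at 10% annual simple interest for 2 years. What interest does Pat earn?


Use the formula I = P x R x T / 100
P x R x T = 100 x 10 x 2 = 2000
I = 2000 / 100 = $20

$20


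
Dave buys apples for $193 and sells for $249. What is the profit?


Selling price = $249
Cost price = $193
Profit = selling price - cost price:
Profit = $249 - $193 = $56

$56


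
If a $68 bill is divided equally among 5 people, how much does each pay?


Total bill: $68
Number of people: 5
Each pays: $68 / 5 = $13.60

$13.60


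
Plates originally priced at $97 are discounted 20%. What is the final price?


Calculate the discount amount:
20% of $97 = $19.40
Subtract from original:
$97 - $19.40 = $77.60

$77.60


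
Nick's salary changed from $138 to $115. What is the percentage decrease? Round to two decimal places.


Find the absolute change:
|115 - 138| = 23
Divide by original and multiply by 100:
23 / 138 x 100 = 16.6666...% ≈ 16.67%

16.67%


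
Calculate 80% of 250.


Convert percentage to decimal:
80% = 0.8
Multiply:
250 x 0.8 = 200

200


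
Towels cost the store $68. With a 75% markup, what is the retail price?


Calculate the markup amount:
75% of $68 = $51
Add to cost:
$68 + $51 = $119

$119


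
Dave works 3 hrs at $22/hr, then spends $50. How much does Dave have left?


Calculate earnings:
3 x $22 = $66
Subtract spending:
$66 - $50 = $16

$16


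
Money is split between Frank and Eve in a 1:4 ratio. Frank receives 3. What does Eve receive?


Find the multiplier:
3 / 1 = 3
Apply to Eve's share:
4 x 3 = 12

12


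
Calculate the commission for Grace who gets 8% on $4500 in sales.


Convert rate to decimal:
8% = 0.08
Multiply by sales:
$4500 x 0.08 = $360

$360


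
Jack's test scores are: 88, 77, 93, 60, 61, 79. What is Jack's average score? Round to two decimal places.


Add the scores:
88 + 77 + 93 + 60 + 61 + 79 = 458
Divide by the number of tests:
458 / 6 = 76.3333... ≈ 76.33

76.33


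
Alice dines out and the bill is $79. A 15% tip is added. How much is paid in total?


Calculate the tip:
15% of $79 = $11.85
Add tip to meal cost:
$79 + $11.85 = $90.85

$90.85


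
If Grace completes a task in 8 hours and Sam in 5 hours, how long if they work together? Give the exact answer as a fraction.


Grace's rate: 1/8 of the job per hour
Sam's rate: 1/5 of the job per hour
Combined rate: 1/8 + 1/5 = 13/40 per hour
Time = 1 / (13/40) = 40/13 hours (≈ 3.08 hours)

40/13 hours


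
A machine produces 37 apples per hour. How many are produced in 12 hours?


Production rate: 37 apples per hour
Time: 12 hours
Total: 37 x 12 = 444 apples

444 apples


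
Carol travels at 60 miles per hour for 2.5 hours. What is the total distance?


Use the formula: distance = speed x time
Speed = 60 mph, Time = 2.5 hours
60 x 2.5 = 150 miles

150 miles


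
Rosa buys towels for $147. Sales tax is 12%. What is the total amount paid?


Calculate the tax:
12% of $147 = $17.64
Add tax to price:
$147 + $17.64 = $164.64

$164.64


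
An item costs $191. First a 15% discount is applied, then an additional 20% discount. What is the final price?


First discount:
15% of $191 = $28.65
Price after first discount:
$191 - $28.65 = $162.35
Second discount:
20% of $162.35 = $32.47
Final price:
$162.35 - $32.47 = $129.88

$129.88


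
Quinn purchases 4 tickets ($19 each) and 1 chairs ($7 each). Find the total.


Cost of tickets:
4 x $19 = $76
Cost of chairs:
1 x $7 = $7
Add both:
$76 + $7 = $83

$83


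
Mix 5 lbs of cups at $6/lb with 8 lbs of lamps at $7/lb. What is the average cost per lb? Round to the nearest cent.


Cost of cups:
5 x $6 = $30
Cost of lamps:
8 x $7 = $56
Total cost: $30 + $56 = $86
Total weight: 13 lbs
Average: $86 / 13 = $6.6153... ≈ $6.62/lb

$6.62/lb


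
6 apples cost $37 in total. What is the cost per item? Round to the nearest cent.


Total cost: $37
Number of items: 6
Unit price: $37 / 6 = $6.1666... ≈ $6.17

$6.17


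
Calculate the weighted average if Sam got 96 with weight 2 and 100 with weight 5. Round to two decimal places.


Weighted sum:
2 x 96 + 5 x 100 = 692
Total weight:
2 + 5 = 7
Weighted average:
692 / 7 = 98.8571... ≈ 98.86

98.86


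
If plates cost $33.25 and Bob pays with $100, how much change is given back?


Start with the amount paid:
$100
Subtract the price:
$100 - $33.25 = $66.75

$66.75


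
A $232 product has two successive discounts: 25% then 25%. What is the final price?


First discount:
25% of $232 = $58
Price after first discount:
$232 - $58 = $174
Second discount:
25% of $174 = $43.50
Final price:
$174 - $43.50 = $130.50

$130.50


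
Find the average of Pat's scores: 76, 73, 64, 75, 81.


Add the scores:
76 + 73 + 64 + 75 + 81 = 369
Divide by the number of tests:
369 / 5 = 73.8

73.8


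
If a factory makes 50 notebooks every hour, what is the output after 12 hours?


Production rate: 50 notebooks per hour
Time: 12 hours
Total: 50 x 12 = 600 notebooks

600 notebooks


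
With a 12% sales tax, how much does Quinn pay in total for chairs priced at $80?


Calculate the tax:
12% of $80 = $9.60
Add tax to price:
$80 + $9.60 = $89.60

$89.60


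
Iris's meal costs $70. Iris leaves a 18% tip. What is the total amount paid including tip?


Calculate the tip:
18% of $70 = $12.60
Add tip to meal cost:
$70 + $12.60 = $82.60

$82.60


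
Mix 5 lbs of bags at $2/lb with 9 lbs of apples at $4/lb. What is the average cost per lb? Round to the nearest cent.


Cost of bags:
5 x $2 = $10
Cost of apples:
9 x $4 = $36
Total cost: $10 + $36 = $46
Total weight: 14 lbs
Average: $46 / 14 = $3.2857... ≈ $3.29/lb

$3.29/lb


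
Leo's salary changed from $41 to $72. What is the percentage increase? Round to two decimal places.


Find the absolute change:
|72 - 41| = 31
Divide by original and multiply by 100:
31 / 41 x 100 = 75.6097...% ≈ 75.61%

75.61%


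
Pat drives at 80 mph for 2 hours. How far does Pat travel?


Use the formula: distance = speed x time
Speed = 80 mph, Time = 2 hours
80 x 2 = 160 miles

160 miles


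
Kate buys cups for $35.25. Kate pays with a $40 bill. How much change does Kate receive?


Start with the amount paid:
$40
Subtract the price:
$40 - $35.25 = $4.75

$4.75


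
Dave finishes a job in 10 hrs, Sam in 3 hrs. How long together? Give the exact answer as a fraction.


Dave's rate: 1/10 of the job per hour
Sam's rate: 1/3 of the job per hour
Combined rate: 1/10 + 1/3 = 13/30 per hour
Time = 1 / (13/30) = 30/13 hours (≈ 2.31 hours)

30/13 hours


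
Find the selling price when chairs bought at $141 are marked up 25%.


Calculate the markup amount:
25% of $141 = $35.25
Add to cost:
$141 + $35.25 = $176.25

$176.25


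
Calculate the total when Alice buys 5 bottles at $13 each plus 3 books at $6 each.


Cost of bottles:
5 x $13 = $65
Cost of books:
3 x $6 = $18
Add both:
$65 + $18 = $83

$83


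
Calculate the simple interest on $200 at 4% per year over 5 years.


Use the formula I = P x R x T / 100
P x R x T = 200 x 4 x 5 = 4000
I = 4000 / 100 = $40

$40


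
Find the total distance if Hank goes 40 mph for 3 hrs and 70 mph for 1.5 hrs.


Leg 1 distance:
40 x 3 = 120 miles
Leg 2 distance:
70 x 1.5 = 105 miles
Total distance:
120 + 105 = 225 miles

225 miles


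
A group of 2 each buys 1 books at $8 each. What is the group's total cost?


Cost per person:
1 x $8 = $8
Group total:
2 x $8 = $16

$16


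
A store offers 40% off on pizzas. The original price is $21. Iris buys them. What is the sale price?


Calculate the discount amount:
40% of $21 = $8.40
Subtract from original:
$21 - $8.40 = $12.60

$12.60


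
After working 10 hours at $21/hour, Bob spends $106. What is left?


Calculate earnings:
10 x $21 = $210
Subtract spending:
$210 - $106 = $104

$104


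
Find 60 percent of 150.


Convert percentage to decimal:
60% = 0.6
Multiply:
150 x 0.6 = 90

90


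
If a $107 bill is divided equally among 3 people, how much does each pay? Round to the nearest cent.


Total bill: $107
Number of people: 3
Each pays: $107 / 3 = $35.6666... ≈ $35.67

$35.67


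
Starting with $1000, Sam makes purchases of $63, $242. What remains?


Add up expenses:
$63 + $242 = $305
Subtract from budget:
$1000 - $305 = $695

$695


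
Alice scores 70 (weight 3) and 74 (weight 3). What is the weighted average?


Weighted sum:
3 x 70 + 3 x 74 = 432
Total weight:
3 + 3 = 6
Weighted average:
432 / 6 = 72

72


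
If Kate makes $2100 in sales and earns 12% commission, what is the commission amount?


Convert rate to decimal:
12% = 0.12
Multiply by sales:
$2100 x 0.12 = $252

$252


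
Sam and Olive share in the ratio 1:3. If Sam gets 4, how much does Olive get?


Find the multiplier:
4 / 1 = 4
Apply to Olive's share:
3 x 4 = 12

12


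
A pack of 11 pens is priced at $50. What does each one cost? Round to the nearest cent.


Total cost: $50
Number of items: 11
Unit price: $50 / 11 = $4.5454... ≈ $4.55

$4.55


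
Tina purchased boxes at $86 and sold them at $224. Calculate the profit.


Selling price = $224
Cost price = $86
Profit = selling price - cost price:
Profit = $224 - $86 = $138

$138


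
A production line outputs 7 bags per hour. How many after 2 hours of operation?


Production rate: 7 bags per hour
Time: 2 hours
Total: 7 x 2 = 14 bags

14 bags


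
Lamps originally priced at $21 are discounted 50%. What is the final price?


Calculate the discount amount:
50% of $21 = $10.50
Subtract from original:
$21 - $10.50 = $10.50

$10.50


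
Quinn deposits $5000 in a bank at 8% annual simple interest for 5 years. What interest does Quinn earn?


Use the formula I = P x R x T / 100
P x R x T = 5000 x 8 x 5 = 200000
I = 200000 / 100 = $2000

$2000


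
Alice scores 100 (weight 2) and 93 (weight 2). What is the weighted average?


Weighted sum:
2 x 100 + 2 x 93 = 386
Total weight:
2 + 2 = 4
Weighted average:
386 / 4 = 96.5

96.5


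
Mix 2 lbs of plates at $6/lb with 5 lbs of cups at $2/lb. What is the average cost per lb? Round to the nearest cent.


Cost of plates:
2 x $6 = $12
Cost of cups:
5 x $2 = $10
Total cost: $12 + $10 = $22
Total weight: 7 lbs
Average: $22 / 7 = $3.1428... ≈ $3.14/lb

$3.14/lb


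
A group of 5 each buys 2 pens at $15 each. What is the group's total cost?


Cost per person:
2 x $15 = $30
Group total:
5 x $30 = $150

$150


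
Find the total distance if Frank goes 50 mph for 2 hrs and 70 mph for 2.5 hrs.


Leg 1 distance:
50 x 2 = 100 miles
Leg 2 distance:
70 x 2.5 = 175 miles
Total distance:
100 + 175 = 275 miles

275 miles


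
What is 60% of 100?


Convert percentage to decimal:
60% = 0.6
Multiply:
100 x 0.6 = 60

60


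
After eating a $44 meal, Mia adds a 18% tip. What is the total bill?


Calculate the tip:
18% of $44 = $7.92
Add tip to meal cost:
$44 + $7.92 = $51.92

$51.92


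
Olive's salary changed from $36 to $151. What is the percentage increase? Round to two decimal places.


Find the absolute change:
|151 - 36| = 115
Divide by original and multiply by 100:
115 / 36 x 100 = 319.4444...% ≈ 319.44%

319.44%


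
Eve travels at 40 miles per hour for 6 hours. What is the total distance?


Use the formula: distance = speed x time
Speed = 40 mph, Time = 6 hours
40 x 6 = 240 miles

240 miles


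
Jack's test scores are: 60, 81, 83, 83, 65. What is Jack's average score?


Add the scores:
60 + 81 + 83 + 83 + 65 = 372
Divide by the number of tests:
372 / 5 = 74.4

74.4


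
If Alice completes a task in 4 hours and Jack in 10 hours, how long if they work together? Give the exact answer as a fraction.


Alice's rate: 1/4 of the job per hour
Jack's rate: 1/10 of the job per hour
Combined rate: 1/4 + 1/10 = 7/20 per hour
Time = 1 / (7/20) = 20/7 hours (≈ 2.86 hours)

20/7 hours


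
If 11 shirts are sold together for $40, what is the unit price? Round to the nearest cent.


Total cost: $40
Number of items: 11
Unit price: $40 / 11 = $3.6363... ≈ $3.64

$3.64


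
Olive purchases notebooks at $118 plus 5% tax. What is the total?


Calculate the tax:
5% of $118 = $5.90
Add tax to price:
$118 + $5.90 = $123.90

$123.90


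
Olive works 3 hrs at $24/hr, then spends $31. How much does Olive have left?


Calculate earnings:
3 x $24 = $72
Subtract spending:
$72 - $31 = $41

$41


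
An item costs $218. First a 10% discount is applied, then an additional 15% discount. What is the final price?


First discount:
10% of $218 = $21.80
Price after first discount:
$218 - $21.80 = $196.20
Second discount:
15% of $196.20 = $29.43
Final price:
$196.20 - $29.43 = $166.77

$166.77


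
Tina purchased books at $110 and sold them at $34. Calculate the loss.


Selling price = $34
Cost price = $110
Loss = cost price - selling price:
Loss = $110 - $34 = $76

$76


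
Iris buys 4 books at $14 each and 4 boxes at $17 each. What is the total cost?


Cost of books:
4 x $14 = $56
Cost of boxes:
4 x $17 = $68
Add both:
$56 + $68 = $124

$124


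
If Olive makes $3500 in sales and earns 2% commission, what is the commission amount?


Convert rate to decimal:
2% = 0.02
Multiply by sales:
$3500 x 0.02 = $70

$70


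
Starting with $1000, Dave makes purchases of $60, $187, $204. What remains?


Add up expenses:
$60 + $187 + $204 = $451
Subtract from budget:
$1000 - $451 = $549

$549


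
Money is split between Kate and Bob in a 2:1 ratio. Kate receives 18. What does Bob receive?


Find the multiplier:
18 / 2 = 9
Apply to Bob's share:
1 x 9 = 9

9


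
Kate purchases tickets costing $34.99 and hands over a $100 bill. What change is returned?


Start with the amount paid:
$100
Subtract the price:
$100 - $34.99 = $65.01

$65.01


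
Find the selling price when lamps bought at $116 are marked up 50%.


Calculate the markup amount:
50% of $116 = $58
Add to cost:
$116 + $58 = $174

$174


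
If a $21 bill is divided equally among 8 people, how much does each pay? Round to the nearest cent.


Total bill: $21
Number of people: 8
Each pays: $21 / 8 = $2.625 ≈ $2.63

$2.63


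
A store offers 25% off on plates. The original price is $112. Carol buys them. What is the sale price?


Calculate the discount amount:
25% of $112 = $28
Subtract from original:
$112 - $28 = $84

$84


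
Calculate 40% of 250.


Convert percentage to decimal:
40% = 0.4
Multiply:
250 x 0.4 = 100

100


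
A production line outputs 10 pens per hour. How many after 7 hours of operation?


Production rate: 10 pens per hour
Time: 7 hours
Total: 10 x 7 = 70 pens

70 pens


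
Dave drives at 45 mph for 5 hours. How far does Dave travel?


Use the formula: distance = speed x time
Speed = 45 mph, Time = 5 hours
45 x 5 = 225 miles

225 miles


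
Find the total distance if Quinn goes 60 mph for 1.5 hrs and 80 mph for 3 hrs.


Leg 1 distance:
60 x 1.5 = 90 miles
Leg 2 distance:
80 x 3 = 240 miles
Total distance:
90 + 240 = 330 miles

330 miles


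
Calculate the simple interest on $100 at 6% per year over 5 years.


Use the formula I = P x R x T / 100
P x R x T = 100 x 6 x 5 = 3000
I = 3000 / 100 = $30

$30


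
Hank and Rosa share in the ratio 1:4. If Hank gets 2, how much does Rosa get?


Find the multiplier:
2 / 1 = 2
Apply to Rosa's share:
4 x 2 = 8

8


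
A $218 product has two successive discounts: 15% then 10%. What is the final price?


First discount:
15% of $218 = $32.70
Price after first discount:
$218 - $32.70 = $185.30
Second discount:
10% of $185.30 = $18.53
Final price:
$185.30 - $18.53 = $166.77

$166.77


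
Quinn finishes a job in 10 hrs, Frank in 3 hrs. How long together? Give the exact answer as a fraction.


Quinn's rate: 1/10 of the job per hour
Frank's rate: 1/3 of the job per hour
Combined rate: 1/10 + 1/3 = 13/30 per hour
Time = 1 / (13/30) = 30/13 hours (≈ 2.31 hours)

30/13 hours


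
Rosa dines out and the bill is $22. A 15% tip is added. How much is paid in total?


Calculate the tip:
15% of $22 = $3.30
Add tip to meal cost:
$22 + $3.30 = $25.30

$25.30


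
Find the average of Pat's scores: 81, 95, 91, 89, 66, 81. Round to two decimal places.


Add the scores:
81 + 95 + 91 + 89 + 66 + 81 = 503
Divide by the number of tests:
503 / 6 = 83.8333... ≈ 83.83

83.83


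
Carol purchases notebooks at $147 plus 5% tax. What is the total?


Calculate the tax:
5% of $147 = $7.35
Add tax to price:
$147 + $7.35 = $154.35

$154.35


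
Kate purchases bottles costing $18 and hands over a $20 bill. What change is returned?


Start with the amount paid:
$20
Subtract the price:
$20 - $18 = $2

$2


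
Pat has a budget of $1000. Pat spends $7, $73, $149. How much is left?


Add up expenses:
$7 + $73 + $149 = $229
Subtract from budget:
$1000 - $229 = $771

$771


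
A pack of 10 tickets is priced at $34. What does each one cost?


Total cost: $34
Number of items: 10
Unit price: $34 / 10 = $3.40

$3.40


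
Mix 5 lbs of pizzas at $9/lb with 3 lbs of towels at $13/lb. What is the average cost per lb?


Cost of pizzas:
5 x $9 = $45
Cost of towels:
3 x $13 = $39
Total cost: $45 + $39 = $84
Total weight: 8 lbs
Average: $84 / 8 = $10.50/lb

$10.50/lb


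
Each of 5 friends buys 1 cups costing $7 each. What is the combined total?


Cost per person:
1 x $7 = $7
Group total:
5 x $7 = $35

$35


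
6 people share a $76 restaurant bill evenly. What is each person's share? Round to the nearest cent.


Total bill: $76
Number of people: 6
Each pays: $76 / 6 = $12.6666... ≈ $12.67

$12.67


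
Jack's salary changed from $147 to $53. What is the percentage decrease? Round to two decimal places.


Find the absolute change:
|53 - 147| = 94
Divide by original and multiply by 100:
94 / 147 x 100 = 63.9455...% ≈ 63.95%

63.95%


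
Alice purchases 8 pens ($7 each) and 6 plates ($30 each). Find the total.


Cost of pens:
8 x $7 = $56
Cost of plates:
6 x $30 = $180
Add both:
$56 + $180 = $236

$236


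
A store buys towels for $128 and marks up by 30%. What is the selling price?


Calculate the markup amount:
30% of $128 = $38.40
Add to cost:
$128 + $38.40 = $166.40

$166.40


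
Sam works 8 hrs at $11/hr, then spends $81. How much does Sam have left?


Calculate earnings:
8 x $11 = $88
Subtract spending:
$88 - $81 = $7

$7


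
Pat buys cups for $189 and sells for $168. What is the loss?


Selling price = $168
Cost price = $189
Loss = cost price - selling price:
Loss = $189 - $168 = $21

$21


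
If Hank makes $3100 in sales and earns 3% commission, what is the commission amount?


Convert rate to decimal:
3% = 0.03
Multiply by sales:
$3100 x 0.03 = $93

$93


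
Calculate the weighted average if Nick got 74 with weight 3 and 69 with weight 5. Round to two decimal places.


Weighted sum:
3 x 74 + 5 x 69 = 567
Total weight:
3 + 5 = 8
Weighted average:
567 / 8 = 70.875 ≈ 70.88

70.88


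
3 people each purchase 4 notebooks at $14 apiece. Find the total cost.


Cost per person:
4 x $14 = $56
Group total:
3 x $56 = $168

$168


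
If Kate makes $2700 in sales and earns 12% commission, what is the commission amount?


Convert rate to decimal:
12% = 0.12
Multiply by sales:
$2700 x 0.12 = $324

$324


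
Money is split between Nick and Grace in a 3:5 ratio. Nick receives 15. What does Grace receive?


Find the multiplier:
15 / 3 = 5
Apply to Grace's share:
5 x 5 = 25

25


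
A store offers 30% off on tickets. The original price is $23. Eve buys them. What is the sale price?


Calculate the discount amount:
30% of $23 = $6.90
Subtract from original:
$23 - $6.90 = $16.10

$16.10


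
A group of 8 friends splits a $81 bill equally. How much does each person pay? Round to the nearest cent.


Total bill: $81
Number of people: 8
Each pays: $81 / 8 = $10.125 ≈ $10.13

$10.13


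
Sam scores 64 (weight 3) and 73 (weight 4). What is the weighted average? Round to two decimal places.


Weighted sum:
3 x 64 + 4 x 73 = 484
Total weight:
3 + 4 = 7
Weighted average:
484 / 7 = 69.1428... ≈ 69.14

69.14


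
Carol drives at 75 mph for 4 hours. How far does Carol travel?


Use the formula: distance = speed x time
Speed = 75 mph, Time = 4 hours
75 x 4 = 300 miles

300 miles


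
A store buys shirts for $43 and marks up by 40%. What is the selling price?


Calculate the markup amount:
40% of $43 = $17.20
Add to cost:
$43 + $17.20 = $60.20

$60.20


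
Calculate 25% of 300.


Convert percentage to decimal:
25% = 0.25
Multiply:
300 x 0.25 = 75

75


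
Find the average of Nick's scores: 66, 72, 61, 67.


Add the scores:
66 + 72 + 61 + 67 = 266
Divide by the number of tests:
266 / 4 = 66.5

66.5


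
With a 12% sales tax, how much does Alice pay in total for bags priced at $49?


Calculate the tax:
12% of $49 = $5.88
Add tax to price:
$49 + $5.88 = $54.88

$54.88


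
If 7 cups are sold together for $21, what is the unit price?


Total cost: $21
Number of items: 7
Unit price: $21 / 7 = $3

$3


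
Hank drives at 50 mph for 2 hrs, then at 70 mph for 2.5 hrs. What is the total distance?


Leg 1 distance:
50 x 2 = 100 miles
Leg 2 distance:
70 x 2.5 = 175 miles
Total distance:
100 + 175 = 275 miles

275 miles


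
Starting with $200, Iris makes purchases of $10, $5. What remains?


Add up expenses:
$10 + $5 = $15
Subtract from budget:
$200 - $15 = $185

$185


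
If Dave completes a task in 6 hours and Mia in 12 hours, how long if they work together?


Dave's rate: 1/6 of the job per hour
Mia's rate: 1/12 of the job per hour
Combined rate: 1/6 + 1/12 = 1/4 per hour
Time = 1 / (1/4) = 4 hours

4 hours


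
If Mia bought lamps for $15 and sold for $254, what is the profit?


Selling price = $254
Cost price = $15
Profit = selling price - cost price:
Profit = $254 - $15 = $239

$239


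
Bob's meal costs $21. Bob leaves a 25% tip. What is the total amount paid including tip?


Calculate the tip:
25% of $21 = $5.25
Add tip to meal cost:
$21 + $5.25 = $26.25

$26.25


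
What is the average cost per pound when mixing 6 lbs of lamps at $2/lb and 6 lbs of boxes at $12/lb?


Cost of lamps:
6 x $2 = $12
Cost of boxes:
6 x $12 = $72
Total cost: $12 + $72 = $84
Total weight: 12 lbs
Average: $84 / 12 = $7/lb

$7/lb


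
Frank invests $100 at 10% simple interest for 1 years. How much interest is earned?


Use the formula I = P x R x T / 100
P x R x T = 100 x 10 x 1 = 1000
I = 1000 / 100 = $10

$10


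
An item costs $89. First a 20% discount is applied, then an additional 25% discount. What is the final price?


First discount:
20% of $89 = $17.80
Price after first discount:
$89 - $17.80 = $71.20
Second discount:
25% of $71.20 = $17.80
Final price:
$71.20 - $17.80 = $53.40

$53.40


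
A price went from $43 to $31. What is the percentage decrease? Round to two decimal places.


Find the absolute change:
|31 - 43| = 12
Divide by original and multiply by 100:
12 / 43 x 100 = 27.9069...% ≈ 27.91%

27.91%


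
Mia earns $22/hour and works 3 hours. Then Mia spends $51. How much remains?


Calculate earnings:
3 x $22 = $66
Subtract spending:
$66 - $51 = $15

$15


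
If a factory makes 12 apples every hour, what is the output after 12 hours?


Production rate: 12 apples per hour
Time: 12 hours
Total: 12 x 12 = 144 apples

144 apples


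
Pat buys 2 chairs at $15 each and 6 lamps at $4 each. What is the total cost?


Cost of chairs:
2 x $15 = $30
Cost of lamps:
6 x $4 = $24
Add both:
$30 + $24 = $54

$54


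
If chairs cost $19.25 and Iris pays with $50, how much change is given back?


Start with the amount paid:
$50
Subtract the price:
$50 - $19.25 = $30.75

$30.75


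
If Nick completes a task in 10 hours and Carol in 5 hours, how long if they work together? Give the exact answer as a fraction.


Nick's rate: 1/10 of the job per hour
Carol's rate: 1/5 of the job per hour
Combined rate: 1/10 + 1/5 = 3/10 per hour
Time = 1 / (3/10) = 10/3 hours (≈ 3.33 hours)

10/3 hours


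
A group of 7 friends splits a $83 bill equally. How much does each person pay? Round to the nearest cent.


Total bill: $83
Number of people: 7
Each pays: $83 / 7 = $11.8571... ≈ $11.86

$11.86


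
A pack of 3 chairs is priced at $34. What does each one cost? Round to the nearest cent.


Total cost: $34
Number of items: 3
Unit price: $34 / 3 = $11.3333... ≈ $11.33

$11.33


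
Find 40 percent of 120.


Convert percentage to decimal:
40% = 0.4
Multiply:
120 x 0.4 = 48

48


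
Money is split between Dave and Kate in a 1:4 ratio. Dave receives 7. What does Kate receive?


Find the multiplier:
7 / 1 = 7
Apply to Kate's share:
4 x 7 = 28

28


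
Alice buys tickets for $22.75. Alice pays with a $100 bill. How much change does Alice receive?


Start with the amount paid:
$100
Subtract the price:
$100 - $22.75 = $77.25

$77.25


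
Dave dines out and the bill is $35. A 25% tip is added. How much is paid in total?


Calculate the tip:
25% of $35 = $8.75
Add tip to meal cost:
$35 + $8.75 = $43.75

$43.75


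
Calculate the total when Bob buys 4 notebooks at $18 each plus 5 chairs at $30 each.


Cost of notebooks:
4 x $18 = $72
Cost of chairs:
5 x $30 = $150
Add both:
$72 + $150 = $222

$222


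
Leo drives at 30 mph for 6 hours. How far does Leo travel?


Use the formula: distance = speed x time
Speed = 30 mph, Time = 6 hours
30 x 6 = 180 miles

180 miles


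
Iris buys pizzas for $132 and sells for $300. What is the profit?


Selling price = $300
Cost price = $132
Profit = selling price - cost price:
Profit = $300 - $132 = $168

$168


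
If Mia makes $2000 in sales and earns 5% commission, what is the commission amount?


Convert rate to decimal:
5% = 0.05
Multiply by sales:
$2000 x 0.05 = $100

$100


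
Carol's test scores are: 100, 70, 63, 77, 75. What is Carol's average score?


Add the scores:
100 + 70 + 63 + 77 + 75 = 385
Divide by the number of tests:
385 / 5 = 77

77


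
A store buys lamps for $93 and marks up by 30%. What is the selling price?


Calculate the markup amount:
30% of $93 = $27.90
Add to cost:
$93 + $27.90 = $120.90

$120.90


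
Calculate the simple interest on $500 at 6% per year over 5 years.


Use the formula I = P x R x T / 100
P x R x T = 500 x 6 x 5 = 15000
I = 15000 / 100 = $150

$150


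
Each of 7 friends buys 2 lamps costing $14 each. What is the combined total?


Cost per person:
2 x $14 = $28
Group total:
7 x $28 = $196

$196


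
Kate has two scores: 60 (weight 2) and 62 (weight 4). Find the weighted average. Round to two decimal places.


Weighted sum:
2 x 60 + 4 x 62 = 368
Total weight:
2 + 4 = 6
Weighted average:
368 / 6 = 61.3333... ≈ 61.33

61.33


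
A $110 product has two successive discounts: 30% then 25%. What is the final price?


First discount:
30% of $110 = $33
Price after first discount:
$110 - $33 = $77
Second discount:
25% of $77 = $19.25
Final price:
$77 - $19.25 = $57.75

$57.75


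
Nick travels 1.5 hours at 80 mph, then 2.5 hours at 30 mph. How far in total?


Leg 1 distance:
80 x 1.5 = 120 miles
Leg 2 distance:
30 x 2.5 = 75 miles
Total distance:
120 + 75 = 195 miles

195 miles


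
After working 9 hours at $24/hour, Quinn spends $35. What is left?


Calculate earnings:
9 x $24 = $216
Subtract spending:
$216 - $35 = $181

$181


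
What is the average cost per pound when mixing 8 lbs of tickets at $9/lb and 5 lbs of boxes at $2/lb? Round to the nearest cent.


Cost of tickets:
8 x $9 = $72
Cost of boxes:
5 x $2 = $10
Total cost: $72 + $10 = $82
Total weight: 13 lbs
Average: $82 / 13 = $6.3076... ≈ $6.31/lb

$6.31/lb


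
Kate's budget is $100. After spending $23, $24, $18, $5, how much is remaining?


Add up expenses:
$23 + $24 + $18 + $5 = $70
Subtract from budget:
$100 - $70 = $30

$30


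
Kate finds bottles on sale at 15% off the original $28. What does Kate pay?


Calculate the discount amount:
15% of $28 = $4.20
Subtract from original:
$28 - $4.20 = $23.80

$23.80


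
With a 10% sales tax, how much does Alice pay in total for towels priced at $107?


Calculate the tax:
10% of $107 = $10.70
Add tax to price:
$107 + $10.70 = $117.70

$117.70


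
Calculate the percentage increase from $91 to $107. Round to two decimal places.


Find the absolute change:
|107 - 91| = 16
Divide by original and multiply by 100:
16 / 91 x 100 = 17.5824...% ≈ 17.58%

17.58%


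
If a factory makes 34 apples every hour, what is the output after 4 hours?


Production rate: 34 apples per hour
Time: 4 hours
Total: 34 x 4 = 136 apples

136 apples


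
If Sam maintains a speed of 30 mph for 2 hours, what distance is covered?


Use the formula: distance = speed x time
Speed = 30 mph, Time = 2 hours
30 x 2 = 60 miles

60 miles


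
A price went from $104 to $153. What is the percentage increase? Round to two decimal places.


Find the absolute change:
|153 - 104| = 49
Divide by original and multiply by 100:
49 / 104 x 100 = 47.1153...% ≈ 47.12%

47.12%


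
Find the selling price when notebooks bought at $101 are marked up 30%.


Calculate the markup amount:
30% of $101 = $30.30
Add to cost:
$101 + $30.30 = $131.30

$131.30


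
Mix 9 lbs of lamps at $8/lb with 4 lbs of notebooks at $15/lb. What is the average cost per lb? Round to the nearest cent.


Cost of lamps:
9 x $8 = $72
Cost of notebooks:
4 x $15 = $60
Total cost: $72 + $60 = $132
Total weight: 13 lbs
Average: $132 / 13 = $10.1538... ≈ $10.15/lb

$10.15/lb


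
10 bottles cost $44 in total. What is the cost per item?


Total cost: $44
Number of items: 10
Unit price: $44 / 10 = $4.40

$4.40


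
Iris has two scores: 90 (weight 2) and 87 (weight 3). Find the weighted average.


Weighted sum:
2 x 90 + 3 x 87 = 441
Total weight:
2 + 3 = 5
Weighted average:
441 / 5 = 88.2

88.2


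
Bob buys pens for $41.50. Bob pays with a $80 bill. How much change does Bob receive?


Start with the amount paid:
$80
Subtract the price:
$80 - $41.50 = $38.50

$38.50


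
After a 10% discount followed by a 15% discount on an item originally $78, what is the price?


First discount:
10% of $78 = $7.80
Price after first discount:
$78 - $7.80 = $70.20
Second discount:
15% of $70.20 = $10.53
Final price:
$70.20 - $10.53 = $59.67

$59.67


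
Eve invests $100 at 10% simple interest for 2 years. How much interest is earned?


Use the formula I = P x R x T / 100
P x R x T = 100 x 10 x 2 = 2000
I = 2000 / 100 = $20

$20


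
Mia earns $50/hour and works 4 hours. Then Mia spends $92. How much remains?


Calculate earnings:
4 x $50 = $200
Subtract spending:
$200 - $92 = $108

$108


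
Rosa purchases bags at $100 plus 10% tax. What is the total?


Calculate the tax:
10% of $100 = $10
Add tax to price:
$100 + $10 = $110

$110


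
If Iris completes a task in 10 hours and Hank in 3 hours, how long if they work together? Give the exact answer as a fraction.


Iris's rate: 1/10 of the job per hour
Hank's rate: 1/3 of the job per hour
Combined rate: 1/10 + 1/3 = 13/30 per hour
Time = 1 / (13/30) = 30/13 hours (≈ 2.31 hours)

30/13 hours


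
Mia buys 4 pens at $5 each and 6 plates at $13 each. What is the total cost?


Cost of pens:
4 x $5 = $20
Cost of plates:
6 x $13 = $78
Add both:
$20 + $78 = $98

$98


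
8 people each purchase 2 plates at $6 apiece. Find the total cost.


Cost per person:
2 x $6 = $12
Group total:
8 x $12 = $96

$96


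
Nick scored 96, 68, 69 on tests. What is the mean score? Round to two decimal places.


Add the scores:
96 + 68 + 69 = 233
Divide by the number of tests:
233 / 3 = 77.6666... ≈ 77.67

77.67


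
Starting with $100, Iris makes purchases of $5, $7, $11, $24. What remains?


Add up expenses:
$5 + $7 + $11 + $24 = $47
Subtract from budget:
$100 - $47 = $53

$53


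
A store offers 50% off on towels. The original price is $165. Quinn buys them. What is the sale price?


Calculate the discount amount:
50% of $165 = $82.50
Subtract from original:
$165 - $82.50 = $82.50

$82.50


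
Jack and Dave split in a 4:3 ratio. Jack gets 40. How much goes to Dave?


Find the multiplier:
40 / 4 = 10
Apply to Dave's share:
3 x 10 = 30

30


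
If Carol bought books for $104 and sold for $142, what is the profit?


Selling price = $142
Cost price = $104
Profit = selling price - cost price:
Profit = $142 - $104 = $38

$38


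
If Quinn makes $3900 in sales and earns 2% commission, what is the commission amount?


Convert rate to decimal:
2% = 0.02
Multiply by sales:
$3900 x 0.02 = $78

$78


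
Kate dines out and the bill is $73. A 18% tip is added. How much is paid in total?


Calculate the tip:
18% of $73 = $13.14
Add tip to meal cost:
$73 + $13.14 = $86.14

$86.14


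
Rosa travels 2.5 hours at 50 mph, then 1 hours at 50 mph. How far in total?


Leg 1 distance:
50 x 2.5 = 125 miles
Leg 2 distance:
50 x 1 = 50 miles
Total distance:
125 + 50 = 175 miles

175 miles


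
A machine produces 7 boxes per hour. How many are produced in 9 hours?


Production rate: 7 boxes per hour
Time: 9 hours
Total: 7 x 9 = 63 boxes

63 boxes


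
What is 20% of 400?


Convert percentage to decimal:
20% = 0.2
Multiply:
400 x 0.2 = 80

80


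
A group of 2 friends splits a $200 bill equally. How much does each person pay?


Total bill: $200
Number of people: 2
Each pays: $200 / 2 = $100

$100


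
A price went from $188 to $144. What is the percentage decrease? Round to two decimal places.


Find the absolute change:
|144 - 188| = 44
Divide by original and multiply by 100:
44 / 188 x 100 = 23.4042...% ≈ 23.4%

23.4%


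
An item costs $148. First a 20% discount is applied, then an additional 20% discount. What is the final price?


First discount:
20% of $148 = $29.60
Price after first discount:
$148 - $29.60 = $118.40
Second discount:
20% of $118.40 = $23.68
Final price:
$118.40 - $23.68 = $94.72

$94.72


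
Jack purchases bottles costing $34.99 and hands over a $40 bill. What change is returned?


Start with the amount paid:
$40
Subtract the price:
$40 - $34.99 = $5.01

$5.01
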